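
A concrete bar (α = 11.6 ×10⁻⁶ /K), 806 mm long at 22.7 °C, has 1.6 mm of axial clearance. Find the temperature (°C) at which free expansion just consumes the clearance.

α·L₀·ΔT = 1.6 mm ⇒ ΔT = 1.6 / (11.6×10⁻⁶ × 806.0) = 171.1 K.
T = 22.7 + 171.1 = 193.8 °C.

194 °C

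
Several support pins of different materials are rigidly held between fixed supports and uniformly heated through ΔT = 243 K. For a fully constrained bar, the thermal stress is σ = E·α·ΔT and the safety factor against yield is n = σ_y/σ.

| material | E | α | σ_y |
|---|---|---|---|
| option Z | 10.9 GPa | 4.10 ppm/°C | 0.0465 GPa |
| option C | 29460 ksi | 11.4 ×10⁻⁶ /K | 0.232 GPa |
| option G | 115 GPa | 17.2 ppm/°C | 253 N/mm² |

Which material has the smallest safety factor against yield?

option C

With everything in SI (GPa, ×10⁻⁶/K, MPa):
  option Z: E = 10.90, α = 4.10, σ_y = 46.50 → σ = 10.9 MPa, n = 4.28
  option C: E = 203.1, α = 11.4, σ_y = 232.0 → σ = 563 MPa, n = 0.412
  option G: E = 115.0, α = 17.2, σ_y = 253.0 → σ = 481 MPa, n = 0.526
Option C has the lowest safety factor, n = 0.412.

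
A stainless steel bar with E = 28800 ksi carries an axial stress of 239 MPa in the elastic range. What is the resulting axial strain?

1.20×10⁻³

E = 28800 ksi = 198.6 GPa = 198600 MPa.
ε = σ/E = 239 / 198600 = 1.20×10⁻³.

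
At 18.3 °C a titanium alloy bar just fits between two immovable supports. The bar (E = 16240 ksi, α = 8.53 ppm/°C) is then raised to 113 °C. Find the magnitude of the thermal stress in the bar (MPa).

E = 16240 ksi = 112.0 GPa.
ΔT = 94.70 K. Constrained thermal stress σ = E·α·ΔT = 112.0×10³ MPa × 8.53×10⁻⁶ × 94.70 = 90.4 MPa (compressive).

90.4 MPa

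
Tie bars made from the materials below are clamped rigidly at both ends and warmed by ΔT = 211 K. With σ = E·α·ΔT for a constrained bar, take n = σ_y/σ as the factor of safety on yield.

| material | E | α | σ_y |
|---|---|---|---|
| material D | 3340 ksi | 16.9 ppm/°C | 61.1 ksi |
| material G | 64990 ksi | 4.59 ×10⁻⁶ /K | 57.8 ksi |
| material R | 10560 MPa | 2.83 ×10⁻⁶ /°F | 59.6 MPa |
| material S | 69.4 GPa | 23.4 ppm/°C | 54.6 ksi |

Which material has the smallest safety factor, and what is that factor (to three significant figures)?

Per material, after unit conversion:
  material D: E = 23.03, α = 16.9, σ_y = 421.3 → σ = 82.1 MPa, n = 5.13
  material G: E = 448.1, α = 4.59, σ_y = 398.5 → σ = 434 MPa, n = 0.918
  material R: E = 10.56, α = 5.09, σ_y = 59.60 → σ = 11.4 MPa, n = 5.25
  material S: E = 69.40, α = 23.4, σ_y = 376.5 → σ = 343 MPa, n = 1.10
Material G has the lowest safety factor, n = 0.918.

material G, n = 0.918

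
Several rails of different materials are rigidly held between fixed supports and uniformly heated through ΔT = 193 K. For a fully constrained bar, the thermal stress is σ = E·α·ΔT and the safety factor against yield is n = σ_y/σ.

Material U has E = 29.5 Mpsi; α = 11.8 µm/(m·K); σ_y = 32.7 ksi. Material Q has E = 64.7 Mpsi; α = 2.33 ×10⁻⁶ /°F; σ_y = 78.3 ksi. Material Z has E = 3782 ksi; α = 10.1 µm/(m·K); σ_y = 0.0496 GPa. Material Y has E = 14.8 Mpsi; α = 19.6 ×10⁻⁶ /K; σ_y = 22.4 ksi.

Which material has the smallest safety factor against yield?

Per material, after unit conversion:
  material U: E = 203.4, α = 11.8, σ_y = 225.5 → σ = 463 MPa, n = 0.487
  material Q: E = 446.1, α = 4.19, σ_y = 539.9 → σ = 361 MPa, n = 1.50
  material Z: E = 26.08, α = 10.1, σ_y = 49.60 → σ = 50.8 MPa, n = 0.976
  material Y: E = 102.0, α = 19.6, σ_y = 154.4 → σ = 386 MPa, n = 0.400
Smallest n: material Y with n = 0.400.

material Y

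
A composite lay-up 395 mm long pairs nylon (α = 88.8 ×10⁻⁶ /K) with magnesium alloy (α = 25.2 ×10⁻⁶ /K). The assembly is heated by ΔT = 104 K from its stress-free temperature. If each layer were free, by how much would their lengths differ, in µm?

2610 µm

Δα = |88.8 − 25.2|×10⁻⁶/K = 63.6×10⁻⁶/K.
ΔL_mismatch = Δα·L·ΔT = 63.6×10⁻⁶ × 395.0 mm × 104.0 K = 2610 µm.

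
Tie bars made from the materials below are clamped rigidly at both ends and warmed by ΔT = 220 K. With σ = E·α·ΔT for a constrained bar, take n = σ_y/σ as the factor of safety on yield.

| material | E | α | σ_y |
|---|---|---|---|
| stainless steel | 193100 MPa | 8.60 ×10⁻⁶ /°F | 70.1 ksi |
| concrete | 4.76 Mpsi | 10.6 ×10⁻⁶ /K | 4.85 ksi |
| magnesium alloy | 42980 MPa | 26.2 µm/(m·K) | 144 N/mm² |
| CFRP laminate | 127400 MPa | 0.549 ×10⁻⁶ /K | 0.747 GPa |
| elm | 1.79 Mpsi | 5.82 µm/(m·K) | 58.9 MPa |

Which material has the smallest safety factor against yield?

With everything in SI (GPa, ×10⁻⁶/K, MPa):
  stainless steel: E = 193.1, α = 15.5, σ_y = 483.3 → σ = 658 MPa, n = 0.735
  concrete: E = 32.82, α = 10.6, σ_y = 33.44 → σ = 76.5 MPa, n = 0.437
  magnesium alloy: E = 42.98, α = 26.2, σ_y = 144.0 → σ = 248 MPa, n = 0.581
  CFRP laminate: E = 127.4, α = 0.549, σ_y = 747.0 → σ = 15.4 MPa, n = 48.5
  elm: E = 12.34, α = 5.82, σ_y = 58.90 → σ = 15.8 MPa, n = 3.73
The minimum is concrete at n = 0.437.

concrete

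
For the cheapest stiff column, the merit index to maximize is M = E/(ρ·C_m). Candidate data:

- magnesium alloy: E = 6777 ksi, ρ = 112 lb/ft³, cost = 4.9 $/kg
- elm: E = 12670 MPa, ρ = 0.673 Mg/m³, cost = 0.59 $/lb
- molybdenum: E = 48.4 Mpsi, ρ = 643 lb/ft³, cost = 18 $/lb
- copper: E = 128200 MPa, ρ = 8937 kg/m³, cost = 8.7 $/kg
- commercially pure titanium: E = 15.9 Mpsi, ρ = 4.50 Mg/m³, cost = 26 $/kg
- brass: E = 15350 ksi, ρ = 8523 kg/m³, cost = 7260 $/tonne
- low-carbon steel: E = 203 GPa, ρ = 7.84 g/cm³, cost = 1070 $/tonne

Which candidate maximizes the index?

After converting to SI:
  magnesium alloy: E = 46.73 GPa, ρ = 1794 kg/m³, cost = 4.900 $/kg
  elm: E = 12.67 GPa, ρ = 673.0 kg/m³, cost = 1.301 $/kg
  molybdenum: E = 333.7 GPa, ρ = 10300 kg/m³, cost = 39.68 $/kg
  copper: E = 128.2 GPa, ρ = 8937 kg/m³, cost = 8.700 $/kg
  commercially pure titanium: E = 109.6 GPa, ρ = 4500 kg/m³, cost = 26.00 $/kg
  brass: E = 105.8 GPa, ρ = 8523 kg/m³, cost = 7.260 $/kg
  low-carbon steel: E = 203.0 GPa, ρ = 7840 kg/m³, cost = 1.070 $/kg
  low-carbon steel: M = 24.2 MN·m per $
  elm: M = 14.5 MN·m per $
  magnesium alloy: M = 5.32 MN·m per $
  brass: M = 1.71 MN·m per $
  copper: M = 1.65 MN·m per $
  commercially pure titanium: M = 0.937 MN·m per $
  molybdenum: M = 0.816 MN·m per $
Low-carbon steel ranks first.

low-carbon steel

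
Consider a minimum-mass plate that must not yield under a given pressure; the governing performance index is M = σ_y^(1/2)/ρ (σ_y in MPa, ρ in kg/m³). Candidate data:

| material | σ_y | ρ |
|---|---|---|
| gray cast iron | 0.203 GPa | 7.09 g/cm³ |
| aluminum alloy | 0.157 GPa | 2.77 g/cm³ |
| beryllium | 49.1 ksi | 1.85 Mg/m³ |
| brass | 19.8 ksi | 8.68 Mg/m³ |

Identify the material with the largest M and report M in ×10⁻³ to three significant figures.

Convert each candidate to consistent units, then evaluate M:
  gray cast iron: σ_y = 203.0 MPa, ρ = 7090 kg/m³
  aluminum alloy: σ_y = 157.0 MPa, ρ = 2770 kg/m³
  beryllium: σ_y = 338.5 MPa, ρ = 1850 kg/m³
  brass: σ_y = 136.5 MPa, ρ = 8680 kg/m³
  beryllium: M = 9.95×10⁻³
  aluminum alloy: M = 4.52×10⁻³
  gray cast iron: M = 2.01×10⁻³
  brass: M = 1.35×10⁻³
The maximum is for beryllium.

beryllium, M = 9.95×10⁻³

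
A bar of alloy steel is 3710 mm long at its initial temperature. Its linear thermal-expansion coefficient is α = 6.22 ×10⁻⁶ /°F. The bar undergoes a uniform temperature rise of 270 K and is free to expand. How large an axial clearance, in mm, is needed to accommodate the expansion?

Convert α: 6.22×10⁻⁶/°F × (9/5) = 11.2×10⁻⁶/K.
ΔL = α·L₀·ΔT = 11.2×10⁻⁶ × 3710 mm × 270.0 K = 11.2 mm.

11.2 mm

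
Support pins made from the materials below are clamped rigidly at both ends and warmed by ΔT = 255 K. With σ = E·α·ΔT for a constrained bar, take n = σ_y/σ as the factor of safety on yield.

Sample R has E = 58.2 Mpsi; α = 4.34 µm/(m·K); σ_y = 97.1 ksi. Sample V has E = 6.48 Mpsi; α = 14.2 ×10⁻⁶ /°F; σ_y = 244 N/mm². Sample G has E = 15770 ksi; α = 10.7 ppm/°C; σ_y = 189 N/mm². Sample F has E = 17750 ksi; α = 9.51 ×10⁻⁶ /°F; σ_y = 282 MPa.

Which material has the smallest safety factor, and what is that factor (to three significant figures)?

sample F, n = 0.528

In consistent units (E in GPa, α in ×10⁻⁶/K, σ_y in MPa):
  sample R: E = 401.3, α = 4.34, σ_y = 669.5 → σ = 444 MPa, n = 1.51
  sample V: E = 44.68, α = 25.6, σ_y = 244.0 → σ = 291 MPa, n = 0.838
  sample G: E = 108.7, α = 10.7, σ_y = 189.0 → σ = 297 MPa, n = 0.637
  sample F: E = 122.4, α = 17.1, σ_y = 282.0 → σ = 534 MPa, n = 0.528
Sample F has the lowest safety factor, n = 0.528.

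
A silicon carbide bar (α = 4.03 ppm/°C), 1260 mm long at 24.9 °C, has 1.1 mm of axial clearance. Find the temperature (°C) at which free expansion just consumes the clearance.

α·L₀·ΔT = 1.1 mm ⇒ ΔT = 1.1 / (4.03×10⁻⁶ × 1260.0) = 216.6 K.
T = 24.9 + 216.6 = 241.5 °C.

242 °C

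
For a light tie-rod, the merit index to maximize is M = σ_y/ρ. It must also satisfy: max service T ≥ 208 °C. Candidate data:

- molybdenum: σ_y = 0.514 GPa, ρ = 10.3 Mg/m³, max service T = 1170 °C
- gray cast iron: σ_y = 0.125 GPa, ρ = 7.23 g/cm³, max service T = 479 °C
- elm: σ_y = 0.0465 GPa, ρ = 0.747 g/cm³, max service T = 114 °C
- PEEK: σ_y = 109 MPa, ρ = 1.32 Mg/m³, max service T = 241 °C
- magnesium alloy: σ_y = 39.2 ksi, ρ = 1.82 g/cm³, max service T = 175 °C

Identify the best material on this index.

PEEK

Screen on constraints: max service T ≥ 208 °C. Survivors: molybdenum, gray cast iron, PEEK.
Convert each candidate to consistent units, then evaluate M:
  molybdenum: σ_y = 514.0 MPa, ρ = 10300 kg/m³
  gray cast iron: σ_y = 125.0 MPa, ρ = 7230 kg/m³
  PEEK: σ_y = 109.0 MPa, ρ = 1320 kg/m³
  PEEK: M = 82.6 kN·m/kg
  molybdenum: M = 49.9 kN·m/kg
  gray cast iron: M = 17.3 kN·m/kg
PEEK has the largest M.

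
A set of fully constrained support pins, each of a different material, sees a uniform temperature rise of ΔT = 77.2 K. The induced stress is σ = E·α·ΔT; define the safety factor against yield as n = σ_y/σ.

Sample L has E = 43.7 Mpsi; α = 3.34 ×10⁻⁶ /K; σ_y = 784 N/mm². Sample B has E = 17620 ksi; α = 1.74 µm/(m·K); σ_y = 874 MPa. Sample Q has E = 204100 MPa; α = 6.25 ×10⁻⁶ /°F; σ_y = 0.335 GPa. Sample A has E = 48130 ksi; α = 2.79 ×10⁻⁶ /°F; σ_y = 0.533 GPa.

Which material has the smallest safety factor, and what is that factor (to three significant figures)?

With everything in SI (GPa, ×10⁻⁶/K, MPa):
  sample L: E = 301.3, α = 3.34, σ_y = 784.0 → σ = 77.7 MPa, n = 10.1
  sample B: E = 121.5, α = 1.74, σ_y = 874.0 → σ = 16.3 MPa, n = 53.6
  sample Q: E = 204.1, α = 11.2, σ_y = 335.0 → σ = 177 MPa, n = 1.89
  sample A: E = 331.8, α = 5.02, σ_y = 533.0 → σ = 129 MPa, n = 4.14
Smallest n: sample Q with n = 1.89.

sample Q, n = 1.89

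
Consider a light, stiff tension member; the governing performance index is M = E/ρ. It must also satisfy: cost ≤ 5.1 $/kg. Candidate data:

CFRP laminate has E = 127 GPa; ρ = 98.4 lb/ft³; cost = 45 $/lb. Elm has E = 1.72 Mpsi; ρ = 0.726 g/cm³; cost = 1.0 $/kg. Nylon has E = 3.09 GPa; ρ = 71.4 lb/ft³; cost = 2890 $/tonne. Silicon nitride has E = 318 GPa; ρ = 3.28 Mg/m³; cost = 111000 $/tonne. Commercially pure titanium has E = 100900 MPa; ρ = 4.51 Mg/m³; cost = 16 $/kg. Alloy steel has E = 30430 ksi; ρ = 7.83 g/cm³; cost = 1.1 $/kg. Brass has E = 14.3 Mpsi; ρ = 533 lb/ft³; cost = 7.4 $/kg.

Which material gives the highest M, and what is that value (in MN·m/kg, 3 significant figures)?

alloy steel, M = 26.8 MN·m/kg

Screen on constraints: cost ≤ 5.1 $/kg. Survivors: elm, nylon, alloy steel.
After converting to SI:
  elm: E = 11.86 GPa, ρ = 726.0 kg/m³
  nylon: E = 3.090 GPa, ρ = 1144 kg/m³
  alloy steel: E = 209.8 GPa, ρ = 7830 kg/m³
  alloy steel: M = 26.8 MN·m/kg
  elm: M = 16.3 MN·m/kg
  nylon: M = 2.70 MN·m/kg
Alloy steel ranks first.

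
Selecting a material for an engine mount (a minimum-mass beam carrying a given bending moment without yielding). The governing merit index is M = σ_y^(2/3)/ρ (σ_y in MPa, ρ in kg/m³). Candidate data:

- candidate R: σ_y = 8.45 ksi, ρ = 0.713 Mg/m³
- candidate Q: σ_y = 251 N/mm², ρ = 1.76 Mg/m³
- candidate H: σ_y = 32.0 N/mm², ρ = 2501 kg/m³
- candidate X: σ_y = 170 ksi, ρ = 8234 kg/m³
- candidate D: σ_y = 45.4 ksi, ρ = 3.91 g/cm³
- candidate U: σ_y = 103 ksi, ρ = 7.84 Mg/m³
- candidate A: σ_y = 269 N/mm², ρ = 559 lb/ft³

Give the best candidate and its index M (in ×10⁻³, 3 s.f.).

Normalizing units and computing the index:
  candidate R: σ_y = 58.26 MPa, ρ = 713.0 kg/m³
  candidate Q: σ_y = 251.0 MPa, ρ = 1760 kg/m³
  candidate H: σ_y = 32.00 MPa, ρ = 2501 kg/m³
  candidate X: σ_y = 1172 MPa, ρ = 8234 kg/m³
  candidate D: σ_y = 313.0 MPa, ρ = 3910 kg/m³
  candidate U: σ_y = 710.2 MPa, ρ = 7840 kg/m³
  candidate A: σ_y = 269.0 MPa, ρ = 8954 kg/m³
  candidate Q: M = 22.6×10⁻³
  candidate R: M = 21.1×10⁻³
  candidate X: M = 13.5×10⁻³
  candidate D: M = 11.8×10⁻³
  candidate U: M = 10.2×10⁻³
  candidate A: M = 4.65×10⁻³
  candidate H: M = 4.03×10⁻³
The maximum is for candidate Q.

candidate Q, M = 22.6×10⁻³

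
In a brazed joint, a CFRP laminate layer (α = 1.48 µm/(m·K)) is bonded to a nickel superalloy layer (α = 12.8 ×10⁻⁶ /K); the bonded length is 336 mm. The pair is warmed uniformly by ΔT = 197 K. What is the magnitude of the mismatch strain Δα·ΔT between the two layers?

2.23×10⁻³

Δα = |1.48 − 12.8|×10⁻⁶/K = 11.3×10⁻⁶/K.
Mismatch strain = Δα·ΔT = 11.3×10⁻⁶ × 197.0 = 2.23×10⁻³.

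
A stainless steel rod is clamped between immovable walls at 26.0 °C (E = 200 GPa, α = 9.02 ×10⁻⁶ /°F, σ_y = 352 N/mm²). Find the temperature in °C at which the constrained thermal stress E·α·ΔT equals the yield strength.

α = 9.02×10⁻⁶/°F × 9/5 = 16.2×10⁻⁶/K.
σ_y = 352 N/mm² = 352.0 MPa.
E·α·ΔT = 352.0 MPa ⇒ ΔT = 352.0 / (200.0×10³ × 16.2×10⁻⁶) = 108.4 K.
T = 26.0 + 108.4 = 134.4 °C.

134 °C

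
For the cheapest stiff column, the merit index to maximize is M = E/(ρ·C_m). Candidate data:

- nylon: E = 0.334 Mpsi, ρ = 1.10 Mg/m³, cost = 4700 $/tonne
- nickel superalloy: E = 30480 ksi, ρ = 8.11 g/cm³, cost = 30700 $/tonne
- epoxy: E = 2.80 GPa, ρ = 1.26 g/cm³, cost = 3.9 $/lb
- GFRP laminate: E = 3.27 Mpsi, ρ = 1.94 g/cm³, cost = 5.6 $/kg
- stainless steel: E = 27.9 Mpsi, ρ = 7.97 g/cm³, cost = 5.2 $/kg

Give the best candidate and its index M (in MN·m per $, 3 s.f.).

stainless steel, M = 4.64 MN·m per $

After converting to SI:
  nylon: E = 2.303 GPa, ρ = 1100 kg/m³, cost = 4.700 $/kg
  nickel superalloy: E = 210.2 GPa, ρ = 8110 kg/m³, cost = 30.70 $/kg
  epoxy: E = 2.800 GPa, ρ = 1260 kg/m³, cost = 8.598 $/kg
  GFRP laminate: E = 22.55 GPa, ρ = 1940 kg/m³, cost = 5.600 $/kg
  stainless steel: E = 192.4 GPa, ρ = 7970 kg/m³, cost = 5.200 $/kg
  stainless steel: M = 4.64 MN·m per $
  GFRP laminate: M = 2.08 MN·m per $
  nickel superalloy: M = 0.844 MN·m per $
  nylon: M = 0.445 MN·m per $
  epoxy: M = 0.258 MN·m per $
Highest index: stainless steel.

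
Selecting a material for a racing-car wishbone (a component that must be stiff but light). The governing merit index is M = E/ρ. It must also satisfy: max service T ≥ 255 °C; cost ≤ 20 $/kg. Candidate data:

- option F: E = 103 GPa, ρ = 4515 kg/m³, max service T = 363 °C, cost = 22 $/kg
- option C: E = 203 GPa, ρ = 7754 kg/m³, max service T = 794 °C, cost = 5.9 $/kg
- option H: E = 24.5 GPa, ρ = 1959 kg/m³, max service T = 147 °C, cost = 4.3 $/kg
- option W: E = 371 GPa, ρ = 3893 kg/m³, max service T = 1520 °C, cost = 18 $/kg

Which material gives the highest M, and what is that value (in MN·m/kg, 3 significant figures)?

option W, M = 95.3 MN·m/kg

Screen on constraints: max service T ≥ 255 °C; cost ≤ 20 $/kg. Survivors: option C, option W.
Per-candidate index values:
  option W: M = 95.3 MN·m/kg
  option C: M = 26.2 MN·m/kg
Highest index: option W.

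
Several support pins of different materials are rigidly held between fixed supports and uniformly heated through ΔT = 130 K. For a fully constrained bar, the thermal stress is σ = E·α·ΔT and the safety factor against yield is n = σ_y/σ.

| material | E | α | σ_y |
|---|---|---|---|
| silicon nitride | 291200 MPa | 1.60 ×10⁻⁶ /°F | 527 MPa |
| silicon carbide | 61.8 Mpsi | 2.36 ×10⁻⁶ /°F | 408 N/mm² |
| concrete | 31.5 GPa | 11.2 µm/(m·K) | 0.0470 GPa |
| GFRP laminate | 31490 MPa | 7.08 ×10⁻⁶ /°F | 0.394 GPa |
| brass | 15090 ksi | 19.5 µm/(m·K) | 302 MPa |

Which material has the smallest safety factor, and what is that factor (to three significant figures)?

Per material, after unit conversion:
  silicon nitride: E = 291.2, α = 2.88, σ_y = 527.0 → σ = 109 MPa, n = 4.83
  silicon carbide: E = 426.1, α = 4.25, σ_y = 408.0 → σ = 235 MPa, n = 1.73
  concrete: E = 31.50, α = 11.2, σ_y = 47.00 → σ = 45.9 MPa, n = 1.02
  GFRP laminate: E = 31.49, α = 12.7, σ_y = 394.0 → σ = 52.2 MPa, n = 7.55
  brass: E = 104.0, α = 19.5, σ_y = 302.0 → σ = 264 MPa, n = 1.15
Smallest n: concrete with n = 1.02.

concrete, n = 1.02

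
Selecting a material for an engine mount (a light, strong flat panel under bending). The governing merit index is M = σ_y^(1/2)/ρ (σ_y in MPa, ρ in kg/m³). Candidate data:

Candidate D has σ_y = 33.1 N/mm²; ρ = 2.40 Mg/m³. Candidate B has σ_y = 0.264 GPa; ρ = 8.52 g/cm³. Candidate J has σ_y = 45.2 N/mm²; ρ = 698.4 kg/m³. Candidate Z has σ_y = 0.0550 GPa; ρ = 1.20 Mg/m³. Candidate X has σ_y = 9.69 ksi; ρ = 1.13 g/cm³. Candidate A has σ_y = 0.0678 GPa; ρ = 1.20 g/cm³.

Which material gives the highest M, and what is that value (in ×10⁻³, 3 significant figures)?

After converting to SI:
  candidate D: σ_y = 33.10 MPa, ρ = 2400 kg/m³
  candidate B: σ_y = 264.0 MPa, ρ = 8520 kg/m³
  candidate J: σ_y = 45.20 MPa, ρ = 698.4 kg/m³
  candidate Z: σ_y = 55.00 MPa, ρ = 1200 kg/m³
  candidate X: σ_y = 66.81 MPa, ρ = 1130 kg/m³
  candidate A: σ_y = 67.80 MPa, ρ = 1200 kg/m³
  candidate J: M = 9.63×10⁻³
  candidate X: M = 7.23×10⁻³
  candidate A: M = 6.86×10⁻³
  candidate Z: M = 6.18×10⁻³
  candidate D: M = 2.40×10⁻³
  candidate B: M = 1.91×10⁻³
The maximum is for candidate J.

candidate J, M = 9.63×10⁻³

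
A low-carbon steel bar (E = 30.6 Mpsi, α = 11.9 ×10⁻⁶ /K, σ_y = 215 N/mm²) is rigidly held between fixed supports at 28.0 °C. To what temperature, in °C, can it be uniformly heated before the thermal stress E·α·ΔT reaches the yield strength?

114 °C

E = 30.6 Mpsi = 211.0 GPa.
σ_y = 215 N/mm² = 215.0 MPa.
E·α·ΔT = 215.0 MPa ⇒ ΔT = 215.0 / (211.0×10³ × 11.9×10⁻⁶) = 85.63 K.
T = 28.0 + 85.63 = 113.6 °C.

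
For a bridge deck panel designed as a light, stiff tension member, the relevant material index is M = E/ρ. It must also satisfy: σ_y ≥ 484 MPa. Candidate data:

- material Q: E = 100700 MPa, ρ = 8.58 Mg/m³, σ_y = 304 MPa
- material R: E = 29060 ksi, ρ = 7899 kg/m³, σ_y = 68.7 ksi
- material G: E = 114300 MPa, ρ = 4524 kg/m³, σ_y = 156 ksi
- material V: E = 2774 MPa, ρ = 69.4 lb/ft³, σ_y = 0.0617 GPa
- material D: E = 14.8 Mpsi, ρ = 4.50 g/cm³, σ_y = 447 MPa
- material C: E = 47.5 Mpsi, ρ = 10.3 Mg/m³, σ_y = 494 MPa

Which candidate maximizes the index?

Screen on constraints: σ_y ≥ 484 MPa. Survivors: material G, material C.
Putting every candidate on a common basis:
  material G: E = 114.3 GPa, ρ = 4524 kg/m³
  material C: E = 327.5 GPa, ρ = 10300 kg/m³
  material C: M = 31.8 MN·m/kg
  material G: M = 25.3 MN·m/kg
Material C has the largest M.

material C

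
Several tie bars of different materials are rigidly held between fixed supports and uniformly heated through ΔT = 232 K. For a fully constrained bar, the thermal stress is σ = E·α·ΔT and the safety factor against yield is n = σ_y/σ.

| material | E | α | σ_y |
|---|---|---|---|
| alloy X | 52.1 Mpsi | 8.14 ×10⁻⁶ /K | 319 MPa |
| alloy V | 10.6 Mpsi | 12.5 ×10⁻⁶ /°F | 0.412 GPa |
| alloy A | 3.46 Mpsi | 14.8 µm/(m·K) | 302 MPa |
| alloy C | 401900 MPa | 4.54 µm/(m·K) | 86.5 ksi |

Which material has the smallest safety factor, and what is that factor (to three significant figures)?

In consistent units (E in GPa, α in ×10⁻⁶/K, σ_y in MPa):
  alloy X: E = 359.2, α = 8.14, σ_y = 319.0 → σ = 678 MPa, n = 0.470
  alloy V: E = 73.08, α = 22.5, σ_y = 412.0 → σ = 382 MPa, n = 1.08
  alloy A: E = 23.86, α = 14.8, σ_y = 302.0 → σ = 81.9 MPa, n = 3.69
  alloy C: E = 401.9, α = 4.54, σ_y = 596.4 → σ = 423 MPa, n = 1.41
Alloy X has the lowest safety factor, n = 0.470.

alloy X, n = 0.470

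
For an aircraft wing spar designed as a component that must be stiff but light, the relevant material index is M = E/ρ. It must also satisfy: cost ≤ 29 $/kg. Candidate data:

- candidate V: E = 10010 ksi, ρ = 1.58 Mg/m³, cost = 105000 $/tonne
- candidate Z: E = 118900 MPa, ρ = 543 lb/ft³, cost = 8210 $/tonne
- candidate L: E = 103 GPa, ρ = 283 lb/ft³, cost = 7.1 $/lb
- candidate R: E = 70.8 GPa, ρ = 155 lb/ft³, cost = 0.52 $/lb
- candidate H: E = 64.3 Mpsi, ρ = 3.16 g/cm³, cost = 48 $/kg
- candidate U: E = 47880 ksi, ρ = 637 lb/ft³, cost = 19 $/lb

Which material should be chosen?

candidate R

Screen on constraints: cost ≤ 29 $/kg. Survivors: candidate Z, candidate L, candidate R.
After converting to SI:
  candidate Z: E = 118.9 GPa, ρ = 8698 kg/m³
  candidate L: E = 103.0 GPa, ρ = 4533 kg/m³
  candidate R: E = 70.80 GPa, ρ = 2483 kg/m³
  candidate R: M = 28.5 MN·m/kg
  candidate L: M = 22.7 MN·m/kg
  candidate Z: M = 13.7 MN·m/kg
Candidate R ranks first.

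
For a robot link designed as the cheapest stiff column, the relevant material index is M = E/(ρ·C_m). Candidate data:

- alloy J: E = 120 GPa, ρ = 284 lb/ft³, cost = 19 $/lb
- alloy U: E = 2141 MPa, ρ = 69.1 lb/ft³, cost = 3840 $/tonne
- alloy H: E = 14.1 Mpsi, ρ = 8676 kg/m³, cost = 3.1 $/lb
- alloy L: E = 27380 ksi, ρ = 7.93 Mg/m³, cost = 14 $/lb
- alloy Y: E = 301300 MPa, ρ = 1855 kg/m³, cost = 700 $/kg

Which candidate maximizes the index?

alloy H

Putting every candidate on a common basis:
  alloy J: E = 120.0 GPa, ρ = 4549 kg/m³, cost = 41.89 $/kg
  alloy U: E = 2.141 GPa, ρ = 1107 kg/m³, cost = 3.840 $/kg
  alloy H: E = 97.22 GPa, ρ = 8676 kg/m³, cost = 6.834 $/kg
  alloy L: E = 188.8 GPa, ρ = 7930 kg/m³, cost = 30.86 $/kg
  alloy Y: E = 301.3 GPa, ρ = 1855 kg/m³, cost = 700.0 $/kg
  alloy H: M = 1.64 MN·m per $
  alloy L: M = 0.771 MN·m per $
  alloy J: M = 0.630 MN·m per $
  alloy U: M = 0.504 MN·m per $
  alloy Y: M = 0.232 MN·m per $
Alloy H ranks first.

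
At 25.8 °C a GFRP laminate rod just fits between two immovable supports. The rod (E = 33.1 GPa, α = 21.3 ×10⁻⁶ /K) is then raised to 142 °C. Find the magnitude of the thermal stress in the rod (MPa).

ΔT = 116.2 K. Constrained thermal stress σ = E·α·ΔT = 33.10×10³ MPa × 21.3×10⁻⁶ × 116.2 = 81.9 MPa (compressive).

81.9 MPa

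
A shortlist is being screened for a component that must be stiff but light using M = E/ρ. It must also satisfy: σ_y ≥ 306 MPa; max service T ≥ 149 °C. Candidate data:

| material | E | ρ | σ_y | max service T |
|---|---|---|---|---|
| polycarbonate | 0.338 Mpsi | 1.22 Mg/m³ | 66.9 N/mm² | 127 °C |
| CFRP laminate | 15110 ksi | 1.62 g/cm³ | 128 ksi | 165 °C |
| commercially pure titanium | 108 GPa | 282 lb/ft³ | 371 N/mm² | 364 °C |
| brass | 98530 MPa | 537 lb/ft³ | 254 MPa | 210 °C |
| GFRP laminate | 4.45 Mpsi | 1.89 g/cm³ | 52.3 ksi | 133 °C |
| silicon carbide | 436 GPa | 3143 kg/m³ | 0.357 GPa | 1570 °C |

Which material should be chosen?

silicon carbide

Screen on constraints: σ_y ≥ 306 MPa; max service T ≥ 149 °C. Survivors: CFRP laminate, commercially pure titanium, silicon carbide.
After converting to SI:
  CFRP laminate: E = 104.2 GPa, ρ = 1620 kg/m³
  commercially pure titanium: E = 108.0 GPa, ρ = 4517 kg/m³
  silicon carbide: E = 436.0 GPa, ρ = 3143 kg/m³
  silicon carbide: M = 139 MN·m/kg
  CFRP laminate: M = 64.3 MN·m/kg
  commercially pure titanium: M = 23.9 MN·m/kg
The maximum is for silicon carbide.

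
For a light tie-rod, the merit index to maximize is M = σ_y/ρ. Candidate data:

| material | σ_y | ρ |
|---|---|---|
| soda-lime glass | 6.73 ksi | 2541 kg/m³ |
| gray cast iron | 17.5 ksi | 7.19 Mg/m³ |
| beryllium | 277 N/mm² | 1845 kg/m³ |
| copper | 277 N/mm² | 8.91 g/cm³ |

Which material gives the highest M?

Normalizing units and computing the index:
  soda-lime glass: σ_y = 46.40 MPa, ρ = 2541 kg/m³
  gray cast iron: σ_y = 120.7 MPa, ρ = 7190 kg/m³
  beryllium: σ_y = 277.0 MPa, ρ = 1845 kg/m³
  copper: σ_y = 277.0 MPa, ρ = 8910 kg/m³
  beryllium: M = 150 kN·m/kg
  copper: M = 31.1 kN·m/kg
  soda-lime glass: M = 18.3 kN·m/kg
  gray cast iron: M = 16.8 kN·m/kg
Beryllium ranks first.

beryllium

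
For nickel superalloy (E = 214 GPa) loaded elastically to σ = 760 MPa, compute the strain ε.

3.55×10⁻³

ε = σ/E = 760 / 214000 = 3.55×10⁻³.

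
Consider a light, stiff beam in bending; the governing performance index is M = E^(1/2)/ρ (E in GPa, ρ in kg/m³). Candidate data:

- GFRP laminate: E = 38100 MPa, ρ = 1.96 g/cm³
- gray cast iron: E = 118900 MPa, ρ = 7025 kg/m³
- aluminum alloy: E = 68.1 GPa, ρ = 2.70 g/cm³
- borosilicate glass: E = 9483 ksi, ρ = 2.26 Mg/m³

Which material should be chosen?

Convert each candidate to consistent units, then evaluate M:
  GFRP laminate: E = 38.10 GPa, ρ = 1960 kg/m³
  gray cast iron: E = 118.9 GPa, ρ = 7025 kg/m³
  aluminum alloy: E = 68.10 GPa, ρ = 2700 kg/m³
  borosilicate glass: E = 65.38 GPa, ρ = 2260 kg/m³
  borosilicate glass: M = 3.58×10⁻³
  GFRP laminate: M = 3.15×10⁻³
  aluminum alloy: M = 3.06×10⁻³
  gray cast iron: M = 1.55×10⁻³
Borosilicate glass has the largest M.

borosilicate glass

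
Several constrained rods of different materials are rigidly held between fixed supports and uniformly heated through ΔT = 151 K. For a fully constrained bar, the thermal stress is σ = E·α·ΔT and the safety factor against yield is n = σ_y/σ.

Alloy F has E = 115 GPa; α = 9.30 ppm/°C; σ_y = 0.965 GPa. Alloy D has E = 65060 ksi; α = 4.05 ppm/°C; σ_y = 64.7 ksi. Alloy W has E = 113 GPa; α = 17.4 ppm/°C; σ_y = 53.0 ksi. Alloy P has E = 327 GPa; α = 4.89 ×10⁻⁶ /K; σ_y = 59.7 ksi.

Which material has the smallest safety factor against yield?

alloy W

In consistent units (E in GPa, α in ×10⁻⁶/K, σ_y in MPa):
  alloy F: E = 115.0, α = 9.30, σ_y = 965.0 → σ = 161 MPa, n = 5.98
  alloy D: E = 448.6, α = 4.05, σ_y = 446.1 → σ = 274 MPa, n = 1.63
  alloy W: E = 113.0, α = 17.4, σ_y = 365.4 → σ = 297 MPa, n = 1.23
  alloy P: E = 327.0, α = 4.89, σ_y = 411.6 → σ = 241 MPa, n = 1.70
Smallest n: alloy W with n = 1.23.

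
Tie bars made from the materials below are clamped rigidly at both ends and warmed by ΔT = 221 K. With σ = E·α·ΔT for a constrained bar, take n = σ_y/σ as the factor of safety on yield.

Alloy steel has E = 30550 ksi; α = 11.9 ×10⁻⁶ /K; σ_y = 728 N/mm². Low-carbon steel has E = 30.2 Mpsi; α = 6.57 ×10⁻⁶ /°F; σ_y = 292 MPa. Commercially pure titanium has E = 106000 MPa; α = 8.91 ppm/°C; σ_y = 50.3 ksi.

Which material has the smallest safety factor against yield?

With everything in SI (GPa, ×10⁻⁶/K, MPa):
  alloy steel: E = 210.6, α = 11.9, σ_y = 728.0 → σ = 554 MPa, n = 1.31
  low-carbon steel: E = 208.2, α = 11.8, σ_y = 292.0 → σ = 544 MPa, n = 0.537
  commercially pure titanium: E = 106.0, α = 8.91, σ_y = 346.8 → σ = 209 MPa, n = 1.66
The minimum is low-carbon steel at n = 0.537.

low-carbon steel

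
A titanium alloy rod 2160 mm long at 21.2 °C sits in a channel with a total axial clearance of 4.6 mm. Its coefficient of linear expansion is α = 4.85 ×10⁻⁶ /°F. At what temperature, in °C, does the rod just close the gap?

α = 4.85×10⁻⁶/°F × 9/5 = 8.73×10⁻⁶/K.
α·L₀·ΔT = 4.6 mm ⇒ ΔT = 4.6 / (8.73×10⁻⁶ × 2160.0) = 243.9 K.
T = 21.2 + 243.9 = 265.1 °C.

265 °C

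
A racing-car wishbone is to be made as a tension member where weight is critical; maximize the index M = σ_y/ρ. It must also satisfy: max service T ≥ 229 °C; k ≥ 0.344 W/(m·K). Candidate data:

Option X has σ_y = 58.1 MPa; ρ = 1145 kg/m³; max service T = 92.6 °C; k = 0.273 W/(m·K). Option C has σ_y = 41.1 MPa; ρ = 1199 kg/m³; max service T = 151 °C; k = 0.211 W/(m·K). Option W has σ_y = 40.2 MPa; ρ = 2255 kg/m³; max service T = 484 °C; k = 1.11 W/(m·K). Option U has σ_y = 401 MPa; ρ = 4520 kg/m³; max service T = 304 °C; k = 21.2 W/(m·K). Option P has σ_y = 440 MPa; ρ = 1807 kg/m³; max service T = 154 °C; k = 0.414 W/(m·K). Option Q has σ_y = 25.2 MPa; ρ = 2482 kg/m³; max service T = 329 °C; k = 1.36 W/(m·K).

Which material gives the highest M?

option U

Screen on constraints: max service T ≥ 229 °C; k ≥ 0.344 W/(m·K). Survivors: option W, option U, option Q.
Computing M directly (units already consistent):
  option U: M = 88.7 kN·m/kg
  option W: M = 17.8 kN·m/kg
  option Q: M = 10.2 kN·m/kg
Option U has the largest M.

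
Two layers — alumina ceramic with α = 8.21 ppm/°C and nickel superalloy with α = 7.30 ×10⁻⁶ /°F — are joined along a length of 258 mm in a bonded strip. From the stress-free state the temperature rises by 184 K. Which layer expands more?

nickel superalloy: α = 7.30×10⁻⁶/°F × 9/5 = 13.1×10⁻⁶/K.
α(alumina ceramic) = 8.21×10⁻⁶/K vs α(nickel superalloy) = 13.1×10⁻⁶/K.
Higher α expands more for the same ΔT: nickel superalloy.

nickel superalloy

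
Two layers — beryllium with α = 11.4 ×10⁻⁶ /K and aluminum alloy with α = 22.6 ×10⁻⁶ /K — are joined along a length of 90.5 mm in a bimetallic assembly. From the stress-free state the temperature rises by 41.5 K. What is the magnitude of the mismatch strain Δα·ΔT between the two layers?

4.65×10⁻⁴

Δα = |11.4 − 22.6|×10⁻⁶/K = 11.2×10⁻⁶/K.
Mismatch strain = Δα·ΔT = 11.2×10⁻⁶ × 41.5 = 4.65×10⁻⁴.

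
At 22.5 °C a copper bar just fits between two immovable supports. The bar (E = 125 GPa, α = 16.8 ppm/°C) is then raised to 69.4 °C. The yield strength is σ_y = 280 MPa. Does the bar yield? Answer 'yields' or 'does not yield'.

ΔT = 46.90 K. Constrained thermal stress σ = E·α·ΔT = 125.0×10³ MPa × 16.8×10⁻⁶ × 46.90 = 98.5 MPa (compressive).
Compare to σ_y = 280 MPa: σ < σ_y, so it does not yield.

does not yield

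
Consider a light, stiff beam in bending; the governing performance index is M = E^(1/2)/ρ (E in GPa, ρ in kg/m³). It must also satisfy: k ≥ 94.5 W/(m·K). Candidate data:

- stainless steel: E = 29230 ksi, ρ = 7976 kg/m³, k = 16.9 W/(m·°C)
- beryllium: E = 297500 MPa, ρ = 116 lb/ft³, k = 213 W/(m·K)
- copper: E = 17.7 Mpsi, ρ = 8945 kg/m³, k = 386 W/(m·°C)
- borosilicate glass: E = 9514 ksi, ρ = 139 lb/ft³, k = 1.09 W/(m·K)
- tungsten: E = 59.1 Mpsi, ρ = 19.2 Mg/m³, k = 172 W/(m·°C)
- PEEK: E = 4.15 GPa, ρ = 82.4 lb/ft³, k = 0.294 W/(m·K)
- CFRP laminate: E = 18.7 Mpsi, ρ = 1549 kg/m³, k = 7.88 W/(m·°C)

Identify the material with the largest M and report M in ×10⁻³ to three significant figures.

Screen on constraints: k ≥ 94.5 W/(m·K). Survivors: beryllium, copper, tungsten.
In SI units:
  beryllium: E = 297.5 GPa, ρ = 1858 kg/m³
  copper: E = 122.0 GPa, ρ = 8945 kg/m³
  tungsten: E = 407.5 GPa, ρ = 19200 kg/m³
  beryllium: M = 9.28×10⁻³
  copper: M = 1.23×10⁻³
  tungsten: M = 1.05×10⁻³
Beryllium has the largest M.

beryllium, M = 9.28×10⁻³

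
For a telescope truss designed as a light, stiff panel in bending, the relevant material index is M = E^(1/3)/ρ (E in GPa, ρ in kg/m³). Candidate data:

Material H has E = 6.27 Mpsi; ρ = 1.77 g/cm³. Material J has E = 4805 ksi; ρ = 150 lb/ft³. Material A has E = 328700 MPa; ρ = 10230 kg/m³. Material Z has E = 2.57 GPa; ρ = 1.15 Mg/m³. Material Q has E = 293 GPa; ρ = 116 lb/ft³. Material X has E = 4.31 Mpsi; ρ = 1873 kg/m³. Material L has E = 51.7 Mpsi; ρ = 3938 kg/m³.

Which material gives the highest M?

After converting to SI:
  material H: E = 43.23 GPa, ρ = 1770 kg/m³
  material J: E = 33.13 GPa, ρ = 2403 kg/m³
  material A: E = 328.7 GPa, ρ = 10230 kg/m³
  material Z: E = 2.570 GPa, ρ = 1150 kg/m³
  material Q: E = 293.0 GPa, ρ = 1858 kg/m³
  material X: E = 29.72 GPa, ρ = 1873 kg/m³
  material L: E = 356.5 GPa, ρ = 3938 kg/m³
  material Q: M = 3.57×10⁻³
  material H: M = 1.98×10⁻³
  material L: M = 1.80×10⁻³
  material X: M = 1.65×10⁻³
  material J: M = 1.34×10⁻³
  material Z: M = 1.19×10⁻³
  material A: M = 0.675×10⁻³
Material Q has the largest M.

material Q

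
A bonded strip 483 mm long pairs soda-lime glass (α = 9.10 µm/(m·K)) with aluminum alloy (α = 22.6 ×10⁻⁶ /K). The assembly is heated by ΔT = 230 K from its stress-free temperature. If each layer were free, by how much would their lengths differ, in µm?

1500 µm

Δα = |9.10 − 22.6|×10⁻⁶/K = 13.5×10⁻⁶/K.
ΔL_mismatch = Δα·L·ΔT = 13.5×10⁻⁶ × 483.0 mm × 230.0 K = 1500 µm.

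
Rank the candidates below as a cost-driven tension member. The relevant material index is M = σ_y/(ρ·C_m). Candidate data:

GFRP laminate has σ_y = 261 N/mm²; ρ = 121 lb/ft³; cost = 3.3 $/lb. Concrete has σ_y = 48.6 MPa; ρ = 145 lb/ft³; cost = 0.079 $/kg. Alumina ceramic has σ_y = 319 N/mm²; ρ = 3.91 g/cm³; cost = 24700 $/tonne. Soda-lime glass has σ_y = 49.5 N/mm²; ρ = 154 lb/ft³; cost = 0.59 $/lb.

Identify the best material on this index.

concrete

Putting every candidate on a common basis:
  GFRP laminate: σ_y = 261.0 MPa, ρ = 1938 kg/m³, cost = 7.275 $/kg
  concrete: σ_y = 48.60 MPa, ρ = 2323 kg/m³, cost = 0.07900 $/kg
  alumina ceramic: σ_y = 319.0 MPa, ρ = 3910 kg/m³, cost = 24.70 $/kg
  soda-lime glass: σ_y = 49.50 MPa, ρ = 2467 kg/m³, cost = 1.301 $/kg
  concrete: M = 265 kN·m per $
  GFRP laminate: M = 18.5 kN·m per $
  soda-lime glass: M = 15.4 kN·m per $
  alumina ceramic: M = 3.30 kN·m per $
Highest index: concrete.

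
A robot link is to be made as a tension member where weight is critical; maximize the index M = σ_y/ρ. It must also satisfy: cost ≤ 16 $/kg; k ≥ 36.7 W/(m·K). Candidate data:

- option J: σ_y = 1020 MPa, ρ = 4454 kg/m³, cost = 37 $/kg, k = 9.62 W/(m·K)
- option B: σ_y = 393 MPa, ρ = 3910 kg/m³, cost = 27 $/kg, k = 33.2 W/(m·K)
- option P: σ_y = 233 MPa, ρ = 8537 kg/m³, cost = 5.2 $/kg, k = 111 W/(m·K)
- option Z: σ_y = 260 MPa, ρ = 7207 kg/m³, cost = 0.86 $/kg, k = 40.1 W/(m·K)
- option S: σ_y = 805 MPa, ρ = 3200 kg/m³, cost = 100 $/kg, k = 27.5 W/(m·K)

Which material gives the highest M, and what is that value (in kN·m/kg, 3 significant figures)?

option Z, M = 36.1 kN·m/kg

Screen on constraints: cost ≤ 16 $/kg; k ≥ 36.7 W/(m·K). Survivors: option P, option Z.
Evaluate M for each candidate:
  option Z: M = 36.1 kN·m/kg
  option P: M = 27.3 kN·m/kg
Option Z ranks first.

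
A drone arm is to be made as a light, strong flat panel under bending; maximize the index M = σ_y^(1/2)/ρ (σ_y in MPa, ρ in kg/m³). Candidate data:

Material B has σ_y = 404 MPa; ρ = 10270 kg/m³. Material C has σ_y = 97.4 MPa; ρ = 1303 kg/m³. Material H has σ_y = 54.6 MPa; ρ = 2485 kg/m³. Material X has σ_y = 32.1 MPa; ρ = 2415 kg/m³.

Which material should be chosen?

Per-candidate index values:
  material C: M = 7.57×10⁻³
  material H: M = 2.97×10⁻³
  material X: M = 2.35×10⁻³
  material B: M = 1.96×10⁻³
Material C has the largest M.

material C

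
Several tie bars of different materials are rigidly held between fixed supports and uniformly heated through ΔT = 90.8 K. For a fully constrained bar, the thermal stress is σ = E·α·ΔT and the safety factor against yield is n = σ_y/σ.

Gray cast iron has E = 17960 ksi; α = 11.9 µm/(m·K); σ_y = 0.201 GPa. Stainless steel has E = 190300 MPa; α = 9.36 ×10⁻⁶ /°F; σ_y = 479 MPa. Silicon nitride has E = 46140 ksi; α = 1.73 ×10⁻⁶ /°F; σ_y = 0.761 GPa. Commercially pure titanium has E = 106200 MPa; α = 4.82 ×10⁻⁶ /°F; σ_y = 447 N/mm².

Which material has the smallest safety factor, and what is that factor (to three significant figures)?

gray cast iron, n = 1.50

Per material, after unit conversion:
  gray cast iron: E = 123.8, α = 11.9, σ_y = 201.0 → σ = 134 MPa, n = 1.50
  stainless steel: E = 190.3, α = 16.8, σ_y = 479.0 → σ = 291 MPa, n = 1.65
  silicon nitride: E = 318.1, α = 3.11, σ_y = 761.0 → σ = 89.9 MPa, n = 8.46
  commercially pure titanium: E = 106.2, α = 8.68, σ_y = 447.0 → σ = 83.7 MPa, n = 5.34
The minimum is gray cast iron at n = 1.50.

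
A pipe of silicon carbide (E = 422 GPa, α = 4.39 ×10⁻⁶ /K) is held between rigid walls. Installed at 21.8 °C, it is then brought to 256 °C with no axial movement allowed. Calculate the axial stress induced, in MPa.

434 MPa

ΔT = 234.2 K. Constrained thermal stress σ = E·α·ΔT = 422.0×10³ MPa × 4.39×10⁻⁶ × 234.2 = 434 MPa (compressive).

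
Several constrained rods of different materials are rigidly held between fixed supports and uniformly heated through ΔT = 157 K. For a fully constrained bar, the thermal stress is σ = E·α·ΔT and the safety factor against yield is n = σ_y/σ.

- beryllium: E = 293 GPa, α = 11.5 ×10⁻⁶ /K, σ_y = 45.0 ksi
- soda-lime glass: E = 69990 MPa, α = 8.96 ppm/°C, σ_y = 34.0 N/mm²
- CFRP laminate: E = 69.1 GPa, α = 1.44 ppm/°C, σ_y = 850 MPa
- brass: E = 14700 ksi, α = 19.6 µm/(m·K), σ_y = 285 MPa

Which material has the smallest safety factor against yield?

soda-lime glass

With everything in SI (GPa, ×10⁻⁶/K, MPa):
  beryllium: E = 293.0, α = 11.5, σ_y = 310.3 → σ = 529 MPa, n = 0.586
  soda-lime glass: E = 69.99, α = 8.96, σ_y = 34.00 → σ = 98.5 MPa, n = 0.345
  CFRP laminate: E = 69.10, α = 1.44, σ_y = 850.0 → σ = 15.6 MPa, n = 54.4
  brass: E = 101.4, α = 19.6, σ_y = 285.0 → σ = 312 MPa, n = 0.914
Smallest n: soda-lime glass with n = 0.345.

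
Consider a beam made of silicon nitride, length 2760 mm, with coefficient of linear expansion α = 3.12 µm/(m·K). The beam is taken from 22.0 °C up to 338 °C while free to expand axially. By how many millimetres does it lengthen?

2.72 mm

ΔT = 338 − 22.0 = 316.0 K.
ΔL = α·L₀·ΔT = 3.12×10⁻⁶ × 2760 mm × 316.0 K = 2.72 mm.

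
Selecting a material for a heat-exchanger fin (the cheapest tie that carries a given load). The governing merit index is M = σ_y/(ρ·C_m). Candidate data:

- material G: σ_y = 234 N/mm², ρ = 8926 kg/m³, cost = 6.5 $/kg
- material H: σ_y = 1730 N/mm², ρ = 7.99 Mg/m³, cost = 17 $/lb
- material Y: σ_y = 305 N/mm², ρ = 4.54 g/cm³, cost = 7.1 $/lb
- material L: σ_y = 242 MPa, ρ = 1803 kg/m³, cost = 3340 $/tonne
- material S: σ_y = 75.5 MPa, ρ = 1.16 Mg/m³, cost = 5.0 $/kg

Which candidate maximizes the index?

Normalizing units and computing the index:
  material G: σ_y = 234.0 MPa, ρ = 8926 kg/m³, cost = 6.500 $/kg
  material H: σ_y = 1730 MPa, ρ = 7990 kg/m³, cost = 37.48 $/kg
  material Y: σ_y = 305.0 MPa, ρ = 4540 kg/m³, cost = 15.65 $/kg
  material L: σ_y = 242.0 MPa, ρ = 1803 kg/m³, cost = 3.340 $/kg
  material S: σ_y = 75.50 MPa, ρ = 1160 kg/m³, cost = 5.000 $/kg
  material L: M = 40.2 kN·m per $
  material S: M = 13.0 kN·m per $
  material H: M = 5.78 kN·m per $
  material Y: M = 4.29 kN·m per $
  material G: M = 4.03 kN·m per $
Material L has the largest M.

material L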